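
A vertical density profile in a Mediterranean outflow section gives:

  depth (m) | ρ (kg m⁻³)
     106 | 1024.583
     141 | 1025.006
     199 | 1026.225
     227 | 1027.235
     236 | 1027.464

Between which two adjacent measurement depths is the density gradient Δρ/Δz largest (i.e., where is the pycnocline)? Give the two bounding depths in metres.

Compute the density gradient over each adjacent pair:
  106–141 m: Δρ/Δz = 0.423/35 = 0.012 kg m⁻⁴
  141–199 m: Δρ/Δz = 1.219/58 = 0.021 kg m⁻⁴
  199–227 m: Δρ/Δz = 1.010/28 = 0.036 kg m⁻⁴
  227–236 m: Δρ/Δz = 0.229/9 = 0.025 kg m⁻⁴
The largest gradient is in the 199–227 m interval — the pycnocline.

199–227 m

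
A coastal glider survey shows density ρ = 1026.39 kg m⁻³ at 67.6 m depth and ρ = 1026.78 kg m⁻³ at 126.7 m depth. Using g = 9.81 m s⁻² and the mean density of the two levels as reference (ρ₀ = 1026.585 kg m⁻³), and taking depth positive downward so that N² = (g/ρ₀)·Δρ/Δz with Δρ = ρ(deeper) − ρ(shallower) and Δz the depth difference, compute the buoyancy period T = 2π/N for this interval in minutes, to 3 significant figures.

Δρ = 1026.78 − 1026.39 = 0.39 kg m⁻³ over Δz = 126.7 − 67.6 = 59.1 m.
N² = (9.81/1026.585) × (0.39/59.1) = 6.3060 × 10⁻⁵ s⁻².
N = √(6.3060 × 10⁻⁵) = 7.9410 × 10⁻³ rad s⁻¹, so T = 2π/N = 791.23 s = 13.187 min ≈ 13.2 min.

13.2 min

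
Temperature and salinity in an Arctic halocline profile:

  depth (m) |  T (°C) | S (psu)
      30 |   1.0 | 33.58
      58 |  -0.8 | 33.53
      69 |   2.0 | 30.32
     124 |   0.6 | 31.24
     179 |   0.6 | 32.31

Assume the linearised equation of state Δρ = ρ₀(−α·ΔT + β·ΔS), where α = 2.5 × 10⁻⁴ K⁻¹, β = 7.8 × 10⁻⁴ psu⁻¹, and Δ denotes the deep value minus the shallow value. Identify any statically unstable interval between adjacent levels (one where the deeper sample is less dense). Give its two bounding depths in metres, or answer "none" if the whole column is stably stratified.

Evaluate Δρ/ρ₀ = −αΔT + βΔS across each adjacent pair:
  30–58 m: −αΔT+βΔS = −(2.5 × 10⁻⁴)(-1.8)+(7.8 × 10⁻⁴)(-0.05) = 4.1 × 10⁻⁴ → stable
  58–69 m: −αΔT+βΔS = −(2.5 × 10⁻⁴)(+2.8)+(7.8 × 10⁻⁴)(-3.21) = -3.2 × 10⁻³ → UNSTABLE
  69–124 m: −αΔT+βΔS = −(2.5 × 10⁻⁴)(-1.4)+(7.8 × 10⁻⁴)(+0.92) = 1.1 × 10⁻³ → stable
  124–179 m: −αΔT+βΔS = −(2.5 × 10⁻⁴)(+0.0)+(7.8 × 10⁻⁴)(+1.07) = 8.3 × 10⁻⁴ → stable
The 58–69 m interval has Δρ < 0: lighter water underlies denser water.

58–69 m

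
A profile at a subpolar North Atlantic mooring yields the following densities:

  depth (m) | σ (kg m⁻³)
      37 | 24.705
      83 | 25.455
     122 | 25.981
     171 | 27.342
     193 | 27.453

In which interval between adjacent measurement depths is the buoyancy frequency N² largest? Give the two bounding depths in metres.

122–171 m

Compute the density gradient over each adjacent pair:
  37–83 m: Δρ/Δz = 0.750/46 = 0.016 kg m⁻⁴
  83–122 m: Δρ/Δz = 0.526/39 = 0.013 kg m⁻⁴
  122–171 m: Δρ/Δz = 1.361/49 = 0.028 kg m⁻⁴
  171–193 m: Δρ/Δz = 0.111/22 = 5.0 × 10⁻³ kg m⁻⁴
The largest gradient is in the 122–171 m interval — the pycnocline.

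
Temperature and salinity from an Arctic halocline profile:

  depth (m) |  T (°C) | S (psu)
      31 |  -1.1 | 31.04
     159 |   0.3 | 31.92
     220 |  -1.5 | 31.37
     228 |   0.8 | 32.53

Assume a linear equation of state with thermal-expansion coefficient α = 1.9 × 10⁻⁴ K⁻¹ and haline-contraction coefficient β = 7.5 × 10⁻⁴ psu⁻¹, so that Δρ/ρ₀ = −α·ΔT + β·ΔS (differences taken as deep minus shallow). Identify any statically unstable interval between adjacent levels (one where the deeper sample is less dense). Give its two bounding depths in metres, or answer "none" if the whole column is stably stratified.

159–220 m

Evaluate Δρ/ρ₀ = −αΔT + βΔS across each adjacent pair:
  31–159 m: −αΔT+βΔS = −(1.9 × 10⁻⁴)(+1.4)+(7.5 × 10⁻⁴)(+0.88) = 3.9 × 10⁻⁴ → stable
  159–220 m: −αΔT+βΔS = −(1.9 × 10⁻⁴)(-1.8)+(7.5 × 10⁻⁴)(-0.55) = -7.1 × 10⁻⁵ → UNSTABLE
  220–228 m: −αΔT+βΔS = −(1.9 × 10⁻⁴)(+2.3)+(7.5 × 10⁻⁴)(+1.16) = 4.3 × 10⁻⁴ → stable
The 159–220 m interval has Δρ < 0: lighter water underlies denser water.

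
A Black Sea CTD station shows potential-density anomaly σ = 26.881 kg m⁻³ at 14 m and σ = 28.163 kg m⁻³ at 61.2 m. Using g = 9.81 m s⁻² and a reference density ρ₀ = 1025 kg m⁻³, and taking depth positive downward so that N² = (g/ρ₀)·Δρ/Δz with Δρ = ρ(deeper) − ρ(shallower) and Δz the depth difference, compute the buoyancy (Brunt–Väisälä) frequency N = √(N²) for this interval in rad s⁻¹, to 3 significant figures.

0.0161 rad s⁻¹

Δρ = 1028.163 − 1026.881 = 1.282 kg m⁻³ over Δz = 61.2 − 14 = 47.2 m.
N² = (9.81/1025) × (1.282/47.2) = 2.5995 × 10⁻⁴ s⁻².
N = √(2.5995 × 10⁻⁴) = 0.016123 rad s⁻¹ ≈ 0.0161 rad s⁻¹.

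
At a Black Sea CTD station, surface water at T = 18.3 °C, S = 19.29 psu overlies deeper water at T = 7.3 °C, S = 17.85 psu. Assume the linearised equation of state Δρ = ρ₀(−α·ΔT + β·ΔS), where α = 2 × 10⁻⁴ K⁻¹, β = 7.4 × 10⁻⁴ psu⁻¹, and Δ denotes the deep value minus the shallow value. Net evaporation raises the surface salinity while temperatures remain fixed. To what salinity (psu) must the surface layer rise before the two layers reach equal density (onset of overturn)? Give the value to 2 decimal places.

20.82 psu

Neutral buoyancy requires −α(T_deep − T_surf) + β(S_deep − S_surf′) = 0.
S_surf′ = S_deep − (α/β)·ΔT = 17.85 − (2 × 10⁻⁴/7.4 × 10⁻⁴)·(-11.0) = 20.8230 psu.
Increase required: 20.8230 − 19.29 = 1.5330 psu.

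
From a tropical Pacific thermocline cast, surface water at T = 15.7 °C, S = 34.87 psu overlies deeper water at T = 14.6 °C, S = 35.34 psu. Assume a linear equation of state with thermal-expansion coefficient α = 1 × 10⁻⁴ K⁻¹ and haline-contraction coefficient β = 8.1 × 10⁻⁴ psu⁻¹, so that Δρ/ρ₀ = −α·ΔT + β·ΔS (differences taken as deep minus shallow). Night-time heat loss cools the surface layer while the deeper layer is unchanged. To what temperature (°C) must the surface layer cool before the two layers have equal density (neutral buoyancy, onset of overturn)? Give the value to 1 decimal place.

Neutral buoyancy requires Δρ = 0, i.e. −α(T_deep − T_surf′) + β(S_deep − S_surf) = 0.
T_surf′ = T_deep − (β/α)·ΔS = 14.6 − (8.1 × 10⁻⁴/1 × 10⁻⁴)·(+0.47) = 10.793 °C.
Cooling required: 15.7 − (10.793) = 4.907 °C.

10.8 °C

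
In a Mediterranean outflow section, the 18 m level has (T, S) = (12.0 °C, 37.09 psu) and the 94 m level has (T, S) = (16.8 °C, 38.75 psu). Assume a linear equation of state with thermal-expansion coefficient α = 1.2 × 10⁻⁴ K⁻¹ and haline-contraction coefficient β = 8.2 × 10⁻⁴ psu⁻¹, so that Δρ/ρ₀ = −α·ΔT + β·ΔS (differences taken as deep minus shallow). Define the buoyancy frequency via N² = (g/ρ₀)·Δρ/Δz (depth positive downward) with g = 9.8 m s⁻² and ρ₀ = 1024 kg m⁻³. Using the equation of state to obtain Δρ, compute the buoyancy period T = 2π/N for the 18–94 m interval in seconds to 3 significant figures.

624 s

ΔT = +4.8 K, ΔS = +1.66 psu (deep − shallow).
Δρ/ρ₀ = −αΔT + βΔS = -5.76 × 10⁻⁴ + 1.3612 × 10⁻³ = 7.852 × 10⁻⁴, so Δρ ≈ 0.8040 kg m⁻³.
N² = (g/ρ₀)·Δρ/Δz = g·(Δρ/ρ₀)/Δz = 9.8 × 7.852 × 10⁻⁴ / 76 = 1.0125 × 10⁻⁴ s⁻².
N = √(1.0125 × 10⁻⁴) = 0.010062 rad s⁻¹ → T = 2π/N = 624.45 s ≈ 624 s.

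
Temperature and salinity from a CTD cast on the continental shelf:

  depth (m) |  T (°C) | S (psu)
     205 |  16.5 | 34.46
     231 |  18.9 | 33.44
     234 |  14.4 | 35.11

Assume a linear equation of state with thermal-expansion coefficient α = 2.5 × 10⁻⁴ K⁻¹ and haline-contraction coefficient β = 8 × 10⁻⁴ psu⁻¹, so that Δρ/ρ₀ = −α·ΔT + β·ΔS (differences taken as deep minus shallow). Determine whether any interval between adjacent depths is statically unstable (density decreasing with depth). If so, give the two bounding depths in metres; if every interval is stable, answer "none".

205–231 m

Evaluate Δρ/ρ₀ = −αΔT + βΔS across each adjacent pair:
  205–231 m: −αΔT+βΔS = −(2.5 × 10⁻⁴)(+2.4)+(8 × 10⁻⁴)(-1.02) = -1.4 × 10⁻³ → UNSTABLE
  231–234 m: −αΔT+βΔS = −(2.5 × 10⁻⁴)(-4.5)+(8 × 10⁻⁴)(+1.67) = 2.5 × 10⁻³ → stable
The 205–231 m interval has Δρ < 0: lighter water underlies denser water.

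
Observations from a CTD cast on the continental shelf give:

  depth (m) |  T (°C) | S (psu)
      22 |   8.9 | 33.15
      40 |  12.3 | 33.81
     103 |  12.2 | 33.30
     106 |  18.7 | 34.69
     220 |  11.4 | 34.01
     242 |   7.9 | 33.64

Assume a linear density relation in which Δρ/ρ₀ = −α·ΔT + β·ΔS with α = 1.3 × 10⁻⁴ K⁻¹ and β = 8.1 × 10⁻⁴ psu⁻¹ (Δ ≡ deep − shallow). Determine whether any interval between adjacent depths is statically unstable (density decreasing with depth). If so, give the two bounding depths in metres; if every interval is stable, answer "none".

40–103 m

Evaluate Δρ/ρ₀ = −αΔT + βΔS across each adjacent pair:
  22–40 m: −αΔT+βΔS = −(1.3 × 10⁻⁴)(+3.4)+(8.1 × 10⁻⁴)(+0.66) = 9.3 × 10⁻⁵ → stable
  40–103 m: −αΔT+βΔS = −(1.3 × 10⁻⁴)(-0.1)+(8.1 × 10⁻⁴)(-0.51) = -4.0 × 10⁻⁴ → UNSTABLE
  103–106 m: −αΔT+βΔS = −(1.3 × 10⁻⁴)(+6.5)+(8.1 × 10⁻⁴)(+1.39) = 2.8 × 10⁻⁴ → stable
  106–220 m: −αΔT+βΔS = −(1.3 × 10⁻⁴)(-7.3)+(8.1 × 10⁻⁴)(-0.68) = 4.0 × 10⁻⁴ → stable
  220–242 m: −αΔT+βΔS = −(1.3 × 10⁻⁴)(-3.5)+(8.1 × 10⁻⁴)(-0.37) = 1.6 × 10⁻⁴ → stable
The 40–103 m interval has Δρ < 0: lighter water underlies denser water.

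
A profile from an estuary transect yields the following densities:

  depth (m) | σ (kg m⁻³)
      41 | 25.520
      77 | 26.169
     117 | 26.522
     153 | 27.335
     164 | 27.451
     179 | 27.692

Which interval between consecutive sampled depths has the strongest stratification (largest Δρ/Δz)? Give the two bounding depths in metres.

117–153 m

Compute the density gradient over each adjacent pair:
  41–77 m: Δρ/Δz = 0.649/36 = 0.018 kg m⁻⁴
  77–117 m: Δρ/Δz = 0.353/40 = 8.8 × 10⁻³ kg m⁻⁴
  117–153 m: Δρ/Δz = 0.813/36 = 0.023 kg m⁻⁴
  153–164 m: Δρ/Δz = 0.116/11 = 0.011 kg m⁻⁴
  164–179 m: Δρ/Δz = 0.241/15 = 0.016 kg m⁻⁴
The largest gradient is in the 117–153 m interval — the pycnocline.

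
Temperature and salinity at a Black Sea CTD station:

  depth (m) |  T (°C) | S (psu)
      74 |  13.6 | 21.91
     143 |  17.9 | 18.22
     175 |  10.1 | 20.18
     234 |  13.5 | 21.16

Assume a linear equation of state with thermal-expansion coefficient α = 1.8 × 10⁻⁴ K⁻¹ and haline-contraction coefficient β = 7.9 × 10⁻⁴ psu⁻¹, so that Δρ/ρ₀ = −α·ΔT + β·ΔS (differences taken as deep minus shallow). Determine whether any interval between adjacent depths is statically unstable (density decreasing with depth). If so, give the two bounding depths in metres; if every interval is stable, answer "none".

Evaluate Δρ/ρ₀ = −αΔT + βΔS across each adjacent pair:
  74–143 m: −αΔT+βΔS = −(1.8 × 10⁻⁴)(+4.3)+(7.9 × 10⁻⁴)(-3.69) = -3.7 × 10⁻³ → UNSTABLE
  143–175 m: −αΔT+βΔS = −(1.8 × 10⁻⁴)(-7.8)+(7.9 × 10⁻⁴)(+1.96) = 3.0 × 10⁻³ → stable
  175–234 m: −αΔT+βΔS = −(1.8 × 10⁻⁴)(+3.4)+(7.9 × 10⁻⁴)(+0.98) = 1.6 × 10⁻⁴ → stable
The 74–143 m interval has Δρ < 0: lighter water underlies denser water.

74–143 m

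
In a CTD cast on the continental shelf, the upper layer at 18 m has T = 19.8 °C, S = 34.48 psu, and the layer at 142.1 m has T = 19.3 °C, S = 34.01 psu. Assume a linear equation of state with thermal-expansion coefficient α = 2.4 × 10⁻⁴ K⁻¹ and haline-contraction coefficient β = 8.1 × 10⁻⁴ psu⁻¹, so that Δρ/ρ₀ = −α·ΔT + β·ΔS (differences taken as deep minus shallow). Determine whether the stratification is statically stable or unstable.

ΔT = 19.3 − 19.8 = -0.5 K and ΔS = 34.01 − 34.48 = -0.47 psu (deep − shallow).
−αΔT = 1.20 × 10⁻⁴; βΔS = -3.807 × 10⁻⁴; sum Δρ/ρ₀ = -2.607 × 10⁻⁴.
Δρ/ρ₀ < 0, so Δρ < 0: deeper water is lighter → statically unstable; the column would overturn.

unstable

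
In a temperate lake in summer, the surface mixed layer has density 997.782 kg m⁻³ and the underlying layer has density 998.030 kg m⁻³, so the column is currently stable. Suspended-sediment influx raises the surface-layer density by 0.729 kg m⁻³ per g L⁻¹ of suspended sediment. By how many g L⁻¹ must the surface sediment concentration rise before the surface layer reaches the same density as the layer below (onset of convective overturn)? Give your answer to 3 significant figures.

0.340 g L⁻¹

Density deficit of the surface layer: 998.030 − 997.782 = 0.248 kg m⁻³.
Required change = 0.248 / 0.729 = 0.340 g L⁻¹.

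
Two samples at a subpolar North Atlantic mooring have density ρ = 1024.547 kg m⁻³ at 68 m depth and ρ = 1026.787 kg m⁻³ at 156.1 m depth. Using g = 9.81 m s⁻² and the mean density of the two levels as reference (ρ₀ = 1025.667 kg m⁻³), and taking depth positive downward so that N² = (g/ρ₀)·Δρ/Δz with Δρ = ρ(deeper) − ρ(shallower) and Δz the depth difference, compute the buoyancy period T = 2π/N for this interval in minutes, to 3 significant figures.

Δρ = 1026.787 − 1024.547 = 2.240 kg m⁻³ over Δz = 156.1 − 68 = 88.1 m.
N² = (9.81/1025.667) × (2.240/88.1) = 2.4318 × 10⁻⁴ s⁻².
N = √(2.4318 × 10⁻⁴) = 0.015594 rad s⁻¹, so T = 2π/N = 402.92 s = 6.7153 min ≈ 6.72 min.

6.72 min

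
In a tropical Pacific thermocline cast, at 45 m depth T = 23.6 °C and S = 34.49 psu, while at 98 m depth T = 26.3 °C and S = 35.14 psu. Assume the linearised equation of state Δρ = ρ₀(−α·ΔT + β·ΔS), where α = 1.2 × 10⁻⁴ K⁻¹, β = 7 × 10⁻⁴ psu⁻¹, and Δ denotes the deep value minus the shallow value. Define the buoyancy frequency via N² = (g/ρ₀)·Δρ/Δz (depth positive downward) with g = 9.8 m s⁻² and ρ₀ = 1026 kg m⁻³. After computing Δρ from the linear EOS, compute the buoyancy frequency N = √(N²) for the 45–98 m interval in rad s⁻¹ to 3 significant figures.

ΔT = +2.7 K, ΔS = +0.65 psu (deep − shallow).
Δρ/ρ₀ = −αΔT + βΔS = -3.24 × 10⁻⁴ + 4.55 × 10⁻⁴ = 1.31 × 10⁻⁴, so Δρ ≈ 0.1344 kg m⁻³.
N² = (g/ρ₀)·Δρ/Δz = g·(Δρ/ρ₀)/Δz = 9.8 × 1.31 × 10⁻⁴ / 53 = 2.4223 × 10⁻⁵ s⁻².
N = √(2.4223 × 10⁻⁵) = 4.9217 × 10⁻³ rad s⁻¹ ≈ 4.92 × 10⁻³ rad s⁻¹.

4.92 × 10⁻³ rad s⁻¹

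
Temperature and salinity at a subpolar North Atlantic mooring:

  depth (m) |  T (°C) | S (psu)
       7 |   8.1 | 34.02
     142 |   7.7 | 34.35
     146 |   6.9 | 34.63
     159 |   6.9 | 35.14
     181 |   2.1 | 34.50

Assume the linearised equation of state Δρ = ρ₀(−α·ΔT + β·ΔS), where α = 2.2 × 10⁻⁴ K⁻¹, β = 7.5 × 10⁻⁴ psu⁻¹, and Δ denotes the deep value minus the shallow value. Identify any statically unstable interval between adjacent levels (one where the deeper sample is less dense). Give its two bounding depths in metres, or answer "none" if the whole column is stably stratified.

Evaluate Δρ/ρ₀ = −αΔT + βΔS across each adjacent pair:
  7–142 m: −αΔT+βΔS = −(2.2 × 10⁻⁴)(-0.4)+(7.5 × 10⁻⁴)(+0.33) = 3.4 × 10⁻⁴ → stable
  142–146 m: −αΔT+βΔS = −(2.2 × 10⁻⁴)(-0.8)+(7.5 × 10⁻⁴)(+0.28) = 3.9 × 10⁻⁴ → stable
  146–159 m: −αΔT+βΔS = −(2.2 × 10⁻⁴)(+0.0)+(7.5 × 10⁻⁴)(+0.51) = 3.8 × 10⁻⁴ → stable
  159–181 m: −αΔT+βΔS = −(2.2 × 10⁻⁴)(-4.8)+(7.5 × 10⁻⁴)(-0.64) = 5.8 × 10⁻⁴ → stable
Every interval has Δρ > 0: the column is stably stratified throughout.

none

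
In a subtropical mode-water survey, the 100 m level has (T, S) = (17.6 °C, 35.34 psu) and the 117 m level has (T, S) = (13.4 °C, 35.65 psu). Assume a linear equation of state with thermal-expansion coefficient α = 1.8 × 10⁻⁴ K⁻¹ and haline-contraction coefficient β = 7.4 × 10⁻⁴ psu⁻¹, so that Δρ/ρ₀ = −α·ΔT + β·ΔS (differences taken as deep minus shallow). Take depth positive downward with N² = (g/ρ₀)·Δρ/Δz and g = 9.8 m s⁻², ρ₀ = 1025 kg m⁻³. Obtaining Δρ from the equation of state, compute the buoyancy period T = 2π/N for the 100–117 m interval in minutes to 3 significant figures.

4.39 min

ΔT = -4.2 K, ΔS = +0.31 psu (deep − shallow).
Δρ/ρ₀ = −αΔT + βΔS = 7.56 × 10⁻⁴ + 2.294 × 10⁻⁴ = 9.854 × 10⁻⁴, so Δρ ≈ 1.010 kg m⁻³.
N² = (g/ρ₀)·Δρ/Δz = g·(Δρ/ρ₀)/Δz = 9.8 × 9.854 × 10⁻⁴ / 17 = 5.6805 × 10⁻⁴ s⁻².
N = √(5.6805 × 10⁻⁴) = 0.023834 rad s⁻¹ → T = 2π/N = 263.62 s = 4.3937 min ≈ 4.39 min.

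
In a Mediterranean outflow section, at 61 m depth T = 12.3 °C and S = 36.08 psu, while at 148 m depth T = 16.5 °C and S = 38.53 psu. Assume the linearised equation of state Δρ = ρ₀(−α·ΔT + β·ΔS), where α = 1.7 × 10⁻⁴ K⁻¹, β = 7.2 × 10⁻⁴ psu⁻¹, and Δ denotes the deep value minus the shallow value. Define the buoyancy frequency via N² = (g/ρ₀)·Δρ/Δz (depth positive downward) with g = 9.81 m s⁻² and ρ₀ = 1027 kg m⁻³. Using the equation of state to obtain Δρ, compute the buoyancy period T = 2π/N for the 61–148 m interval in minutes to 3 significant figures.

ΔT = +4.2 K, ΔS = +2.45 psu (deep − shallow).
Δρ/ρ₀ = −αΔT + βΔS = -7.14 × 10⁻⁴ + 1.764 × 10⁻³ = 1.05 × 10⁻³, so Δρ ≈ 1.078 kg m⁻³.
N² = (g/ρ₀)·Δρ/Δz = g·(Δρ/ρ₀)/Δz = 9.81 × 1.05 × 10⁻³ / 87 = 1.1840 × 10⁻⁴ s⁻².
N = √(1.1840 × 10⁻⁴) = 0.010881 rad s⁻¹ → T = 2π/N = 577.45 s = 9.6242 min ≈ 9.62 min.

9.62 min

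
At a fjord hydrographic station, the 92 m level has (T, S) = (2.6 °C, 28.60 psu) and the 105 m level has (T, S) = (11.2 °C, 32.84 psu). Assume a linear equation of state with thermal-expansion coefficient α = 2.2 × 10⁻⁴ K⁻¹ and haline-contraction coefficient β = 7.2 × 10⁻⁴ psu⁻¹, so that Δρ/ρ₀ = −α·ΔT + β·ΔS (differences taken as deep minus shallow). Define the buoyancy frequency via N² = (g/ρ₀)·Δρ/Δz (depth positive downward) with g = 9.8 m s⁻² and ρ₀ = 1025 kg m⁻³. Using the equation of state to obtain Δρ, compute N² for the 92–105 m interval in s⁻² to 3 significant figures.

ΔT = +8.6 K, ΔS = +4.24 psu (deep − shallow).
Δρ/ρ₀ = −αΔT + βΔS = -1.892 × 10⁻³ + 3.0528 × 10⁻³ = 1.1608 × 10⁻³, so Δρ ≈ 1.190 kg m⁻³.
N² = (g/ρ₀)·Δρ/Δz = g·(Δρ/ρ₀)/Δz = 9.8 × 1.1608 × 10⁻³ / 13 = 8.7506 × 10⁻⁴ s⁻² ≈ 8.75 × 10⁻⁴ s⁻².

8.75 × 10⁻⁴ s⁻²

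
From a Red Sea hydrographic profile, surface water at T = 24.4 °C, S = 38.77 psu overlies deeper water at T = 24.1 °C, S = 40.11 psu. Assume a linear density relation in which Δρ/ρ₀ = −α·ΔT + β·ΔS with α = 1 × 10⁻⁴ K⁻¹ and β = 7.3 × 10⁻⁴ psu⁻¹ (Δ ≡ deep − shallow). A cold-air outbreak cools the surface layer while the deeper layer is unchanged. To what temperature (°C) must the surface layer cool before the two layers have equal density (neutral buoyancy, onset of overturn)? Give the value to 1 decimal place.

Neutral buoyancy requires Δρ = 0, i.e. −α(T_deep − T_surf′) + β(S_deep − S_surf) = 0.
T_surf′ = T_deep − (β/α)·ΔS = 24.1 − (7.3 × 10⁻⁴/1 × 10⁻⁴)·(+1.34) = 14.318 °C.
Cooling required: 24.4 − (14.318) = 10.082 °C.

14.3 °C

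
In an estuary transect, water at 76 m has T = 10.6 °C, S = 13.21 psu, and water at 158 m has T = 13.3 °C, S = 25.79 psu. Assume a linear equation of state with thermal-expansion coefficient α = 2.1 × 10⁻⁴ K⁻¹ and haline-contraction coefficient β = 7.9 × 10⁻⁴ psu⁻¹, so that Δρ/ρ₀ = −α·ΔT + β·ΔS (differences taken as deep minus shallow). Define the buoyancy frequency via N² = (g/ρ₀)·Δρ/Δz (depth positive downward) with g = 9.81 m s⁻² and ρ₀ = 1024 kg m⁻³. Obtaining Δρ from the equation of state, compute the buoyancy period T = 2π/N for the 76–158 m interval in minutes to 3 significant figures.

3.13 min

ΔT = +2.7 K, ΔS = +12.58 psu (deep − shallow).
Δρ/ρ₀ = −αΔT + βΔS = -5.67 × 10⁻⁴ + 9.9382 × 10⁻³ = 9.3712 × 10⁻³, so Δρ ≈ 9.596 kg m⁻³.
N² = (g/ρ₀)·Δρ/Δz = g·(Δρ/ρ₀)/Δz = 9.81 × 9.3712 × 10⁻³ / 82 = 1.1211 × 10⁻³ s⁻².
N = √(1.1211 × 10⁻³) = 0.033483 rad s⁻¹ → T = 2π/N = 187.65 s = 3.1275 min ≈ 3.13 min.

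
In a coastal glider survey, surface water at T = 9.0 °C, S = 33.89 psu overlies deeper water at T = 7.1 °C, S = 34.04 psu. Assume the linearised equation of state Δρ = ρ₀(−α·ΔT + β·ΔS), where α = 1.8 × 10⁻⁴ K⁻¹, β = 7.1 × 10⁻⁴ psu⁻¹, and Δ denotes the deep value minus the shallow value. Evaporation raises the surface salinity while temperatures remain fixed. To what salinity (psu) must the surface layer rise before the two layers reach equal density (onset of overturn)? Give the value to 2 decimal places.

34.52 psu

Neutral buoyancy requires −α(T_deep − T_surf) + β(S_deep − S_surf′) = 0.
S_surf′ = S_deep − (α/β)·ΔT = 34.04 − (1.8 × 10⁻⁴/7.1 × 10⁻⁴)·(-1.9) = 34.5217 psu.
Increase required: 34.5217 − 33.89 = 0.6317 psu.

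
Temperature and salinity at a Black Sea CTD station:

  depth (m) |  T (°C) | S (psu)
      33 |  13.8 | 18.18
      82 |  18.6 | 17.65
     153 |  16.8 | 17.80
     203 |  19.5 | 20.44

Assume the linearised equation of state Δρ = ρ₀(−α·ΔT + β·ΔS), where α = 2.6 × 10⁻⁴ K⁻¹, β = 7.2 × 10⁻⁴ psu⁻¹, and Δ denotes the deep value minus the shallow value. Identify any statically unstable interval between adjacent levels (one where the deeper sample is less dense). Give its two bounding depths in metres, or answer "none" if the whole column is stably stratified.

Evaluate Δρ/ρ₀ = −αΔT + βΔS across each adjacent pair:
  33–82 m: −αΔT+βΔS = −(2.6 × 10⁻⁴)(+4.8)+(7.2 × 10⁻⁴)(-0.53) = -1.6 × 10⁻³ → UNSTABLE
  82–153 m: −αΔT+βΔS = −(2.6 × 10⁻⁴)(-1.8)+(7.2 × 10⁻⁴)(+0.15) = 5.8 × 10⁻⁴ → stable
  153–203 m: −αΔT+βΔS = −(2.6 × 10⁻⁴)(+2.7)+(7.2 × 10⁻⁴)(+2.64) = 1.2 × 10⁻³ → stable
The 33–82 m interval has Δρ < 0: lighter water underlies denser water.

33–82 m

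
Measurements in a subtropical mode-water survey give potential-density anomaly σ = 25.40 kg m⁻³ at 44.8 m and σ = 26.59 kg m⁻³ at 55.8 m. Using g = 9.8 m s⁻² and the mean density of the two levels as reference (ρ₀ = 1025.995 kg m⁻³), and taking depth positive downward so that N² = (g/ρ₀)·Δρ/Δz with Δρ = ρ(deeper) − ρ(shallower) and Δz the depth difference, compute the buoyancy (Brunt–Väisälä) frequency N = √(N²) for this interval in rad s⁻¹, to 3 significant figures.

0.0321 rad s⁻¹

Δρ = 1026.59 − 1025.40 = 1.19 kg m⁻³ over Δz = 55.8 − 44.8 = 11 m.
N² = (9.8/1025.995) × (1.19/11) = 1.0333 × 10⁻³ s⁻².
N = √(1.0333 × 10⁻³) = 0.032145 rad s⁻¹ ≈ 0.0321 rad s⁻¹.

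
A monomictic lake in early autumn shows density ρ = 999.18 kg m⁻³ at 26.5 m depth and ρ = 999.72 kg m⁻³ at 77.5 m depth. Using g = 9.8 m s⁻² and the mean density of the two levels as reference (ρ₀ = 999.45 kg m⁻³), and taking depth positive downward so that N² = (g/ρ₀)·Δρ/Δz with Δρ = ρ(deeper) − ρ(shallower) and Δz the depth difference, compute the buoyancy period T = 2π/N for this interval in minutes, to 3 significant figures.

10.3 min

Δρ = 999.72 − 999.18 = 0.54 kg m⁻³ over Δz = 77.5 − 26.5 = 51 m.
N² = (9.8/999.45) × (0.54/51) = 1.0382 × 10⁻⁴ s⁻².
N = √(1.0382 × 10⁻⁴) = 0.010189 rad s⁻¹, so T = 2π/N = 616.66 s = 10.278 min ≈ 10.3 min.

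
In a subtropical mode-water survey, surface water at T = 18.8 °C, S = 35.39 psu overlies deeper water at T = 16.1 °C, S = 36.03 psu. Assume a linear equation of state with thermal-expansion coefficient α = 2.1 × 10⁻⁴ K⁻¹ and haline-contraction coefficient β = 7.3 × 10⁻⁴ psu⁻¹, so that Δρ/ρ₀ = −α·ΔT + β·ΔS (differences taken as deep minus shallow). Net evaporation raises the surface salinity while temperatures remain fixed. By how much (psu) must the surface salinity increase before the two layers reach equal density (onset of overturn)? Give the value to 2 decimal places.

1.42 psu

Neutral buoyancy requires −α(T_deep − T_surf) + β(S_deep − S_surf′) = 0.
S_surf′ = S_deep − (α/β)·ΔT = 36.03 − (2.1 × 10⁻⁴/7.3 × 10⁻⁴)·(-2.7) = 36.8067 psu.
Increase required: 36.8067 − 35.39 = 1.4167 psu.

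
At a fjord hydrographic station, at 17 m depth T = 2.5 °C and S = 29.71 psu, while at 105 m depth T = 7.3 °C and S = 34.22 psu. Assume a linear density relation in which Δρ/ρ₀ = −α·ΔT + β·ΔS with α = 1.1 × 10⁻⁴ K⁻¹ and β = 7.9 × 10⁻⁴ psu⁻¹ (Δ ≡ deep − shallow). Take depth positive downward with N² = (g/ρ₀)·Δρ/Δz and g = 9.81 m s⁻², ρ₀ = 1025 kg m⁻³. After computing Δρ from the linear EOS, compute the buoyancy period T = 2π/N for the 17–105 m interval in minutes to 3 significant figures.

ΔT = +4.8 K, ΔS = +4.51 psu (deep − shallow).
Δρ/ρ₀ = −αΔT + βΔS = -5.28 × 10⁻⁴ + 3.5629 × 10⁻³ = 3.0349 × 10⁻³, so Δρ ≈ 3.111 kg m⁻³.
N² = (g/ρ₀)·Δρ/Δz = g·(Δρ/ρ₀)/Δz = 9.81 × 3.0349 × 10⁻³ / 88 = 3.3832 × 10⁻⁴ s⁻².
N = √(3.3832 × 10⁻⁴) = 0.018393 rad s⁻¹ → T = 2π/N = 341.61 s = 5.6935 min ≈ 5.69 min.

5.69 min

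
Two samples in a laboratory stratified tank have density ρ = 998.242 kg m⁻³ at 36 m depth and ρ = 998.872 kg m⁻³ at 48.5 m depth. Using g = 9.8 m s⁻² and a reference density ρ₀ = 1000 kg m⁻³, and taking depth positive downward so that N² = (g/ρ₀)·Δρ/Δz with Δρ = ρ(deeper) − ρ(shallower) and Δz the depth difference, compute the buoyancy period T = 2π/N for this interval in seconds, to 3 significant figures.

Δρ = 998.872 − 998.242 = 0.630 kg m⁻³ over Δz = 48.5 − 36 = 12.5 m.
N² = (9.8/1000) × (0.630/12.5) = 4.9392 × 10⁻⁴ s⁻².
N = √(4.9392 × 10⁻⁴) = 0.022224 rad s⁻¹, so T = 2π/N = 282.72 s ≈ 283 s.
A positive N² confirms static stability across the interval.

283 s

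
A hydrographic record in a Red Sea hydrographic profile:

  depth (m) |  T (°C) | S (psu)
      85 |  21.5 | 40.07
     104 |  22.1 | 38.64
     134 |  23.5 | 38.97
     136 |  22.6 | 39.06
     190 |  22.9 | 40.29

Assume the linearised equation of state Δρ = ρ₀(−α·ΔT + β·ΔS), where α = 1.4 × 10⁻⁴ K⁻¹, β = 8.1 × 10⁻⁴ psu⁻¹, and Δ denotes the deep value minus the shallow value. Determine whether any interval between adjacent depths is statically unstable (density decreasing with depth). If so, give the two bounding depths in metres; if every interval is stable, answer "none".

85–104 m

Evaluate Δρ/ρ₀ = −αΔT + βΔS across each adjacent pair:
  85–104 m: −αΔT+βΔS = −(1.4 × 10⁻⁴)(+0.6)+(8.1 × 10⁻⁴)(-1.43) = -1.2 × 10⁻³ → UNSTABLE
  104–134 m: −αΔT+βΔS = −(1.4 × 10⁻⁴)(+1.4)+(8.1 × 10⁻⁴)(+0.33) = 7.1 × 10⁻⁵ → stable
  134–136 m: −αΔT+βΔS = −(1.4 × 10⁻⁴)(-0.9)+(8.1 × 10⁻⁴)(+0.09) = 2.0 × 10⁻⁴ → stable
  136–190 m: −αΔT+βΔS = −(1.4 × 10⁻⁴)(+0.3)+(8.1 × 10⁻⁴)(+1.23) = 9.5 × 10⁻⁴ → stable
The 85–104 m interval has Δρ < 0: lighter water underlies denser water.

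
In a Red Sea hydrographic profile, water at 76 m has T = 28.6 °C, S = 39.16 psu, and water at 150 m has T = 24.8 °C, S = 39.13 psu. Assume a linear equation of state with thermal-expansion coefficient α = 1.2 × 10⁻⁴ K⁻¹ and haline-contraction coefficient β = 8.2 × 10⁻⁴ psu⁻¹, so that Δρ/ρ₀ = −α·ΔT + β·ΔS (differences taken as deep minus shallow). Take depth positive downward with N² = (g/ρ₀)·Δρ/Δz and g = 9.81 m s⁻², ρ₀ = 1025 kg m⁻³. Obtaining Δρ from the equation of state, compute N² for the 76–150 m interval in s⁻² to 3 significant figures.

ΔT = -3.8 K, ΔS = -0.03 psu (deep − shallow).
Δρ/ρ₀ = −αΔT + βΔS = 4.56 × 10⁻⁴ − 2.46 × 10⁻⁵ = 4.314 × 10⁻⁴, so Δρ ≈ 0.4422 kg m⁻³.
N² = (g/ρ₀)·Δρ/Δz = g·(Δρ/ρ₀)/Δz = 9.81 × 4.314 × 10⁻⁴ / 74 = 5.7190 × 10⁻⁵ s⁻² ≈ 5.72 × 10⁻⁵ s⁻².

5.72 × 10⁻⁵ s⁻²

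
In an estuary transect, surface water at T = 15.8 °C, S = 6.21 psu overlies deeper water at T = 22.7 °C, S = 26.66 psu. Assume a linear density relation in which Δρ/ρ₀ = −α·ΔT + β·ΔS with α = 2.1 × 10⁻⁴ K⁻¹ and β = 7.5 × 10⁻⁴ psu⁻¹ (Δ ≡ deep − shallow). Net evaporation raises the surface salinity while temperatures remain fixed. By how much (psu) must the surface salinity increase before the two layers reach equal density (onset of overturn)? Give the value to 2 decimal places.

18.52 psu

Neutral buoyancy requires −α(T_deep − T_surf) + β(S_deep − S_surf′) = 0.
S_surf′ = S_deep − (α/β)·ΔT = 26.66 − (2.1 × 10⁻⁴/7.5 × 10⁻⁴)·(+6.9) = 24.7280 psu.
Increase required: 24.7280 − 6.21 = 18.5180 psu.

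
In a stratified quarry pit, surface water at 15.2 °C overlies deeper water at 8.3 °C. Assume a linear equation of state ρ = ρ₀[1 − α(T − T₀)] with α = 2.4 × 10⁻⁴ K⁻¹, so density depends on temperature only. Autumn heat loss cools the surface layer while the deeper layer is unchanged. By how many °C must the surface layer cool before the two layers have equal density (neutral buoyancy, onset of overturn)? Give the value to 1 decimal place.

With temperature the only control, equal density requires T_surf′ = T_deep.
T_surf′ = 8.3 °C.
Cooling required: 15.2 − 8.3 = 6.9 °C.

6.9 °C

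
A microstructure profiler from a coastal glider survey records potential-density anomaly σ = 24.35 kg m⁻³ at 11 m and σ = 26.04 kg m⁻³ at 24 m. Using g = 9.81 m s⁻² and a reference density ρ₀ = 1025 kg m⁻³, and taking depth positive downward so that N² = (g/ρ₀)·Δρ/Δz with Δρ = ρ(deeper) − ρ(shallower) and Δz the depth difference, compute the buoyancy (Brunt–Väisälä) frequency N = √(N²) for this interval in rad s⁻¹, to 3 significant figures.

Δρ = 1026.04 − 1024.35 = 1.69 kg m⁻³ over Δz = 24 − 11 = 13 m.
N² = (9.81/1025) × (1.69/13) = 1.2442 × 10⁻³ s⁻².
N = √(1.2442 × 10⁻³) = 0.035273 rad s⁻¹ ≈ 0.0353 rad s⁻¹.
N² > 0, so the interval is statically stable.

0.0353 rad s⁻¹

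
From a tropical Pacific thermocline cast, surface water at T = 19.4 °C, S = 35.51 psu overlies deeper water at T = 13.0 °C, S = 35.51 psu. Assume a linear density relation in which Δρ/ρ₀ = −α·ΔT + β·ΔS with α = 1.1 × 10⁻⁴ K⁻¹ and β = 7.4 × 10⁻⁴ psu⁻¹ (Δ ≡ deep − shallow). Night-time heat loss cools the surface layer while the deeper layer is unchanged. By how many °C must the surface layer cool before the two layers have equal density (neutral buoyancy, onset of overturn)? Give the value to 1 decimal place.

Neutral buoyancy requires Δρ = 0, i.e. −α(T_deep − T_surf′) + β(S_deep − S_surf) = 0.
T_surf′ = T_deep − (β/α)·ΔS = 13.0 − (7.4 × 10⁻⁴/1.1 × 10⁻⁴)·(+0.00) = 13.000 °C.
Cooling required: 19.4 − (13.000) = 6.400 °C.

6.4 °C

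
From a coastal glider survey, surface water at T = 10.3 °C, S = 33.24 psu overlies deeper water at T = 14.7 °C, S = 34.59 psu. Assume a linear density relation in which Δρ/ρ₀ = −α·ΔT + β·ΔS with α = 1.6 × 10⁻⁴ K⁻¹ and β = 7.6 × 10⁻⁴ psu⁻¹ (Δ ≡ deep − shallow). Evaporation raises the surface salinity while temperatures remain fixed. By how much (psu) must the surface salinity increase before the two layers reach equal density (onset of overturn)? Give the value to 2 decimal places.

Neutral buoyancy requires −α(T_deep − T_surf) + β(S_deep − S_surf′) = 0.
S_surf′ = S_deep − (α/β)·ΔT = 34.59 − (1.6 × 10⁻⁴/7.6 × 10⁻⁴)·(+4.4) = 33.6637 psu.
Increase required: 33.6637 − 33.24 = 0.4237 psu.

0.42 psu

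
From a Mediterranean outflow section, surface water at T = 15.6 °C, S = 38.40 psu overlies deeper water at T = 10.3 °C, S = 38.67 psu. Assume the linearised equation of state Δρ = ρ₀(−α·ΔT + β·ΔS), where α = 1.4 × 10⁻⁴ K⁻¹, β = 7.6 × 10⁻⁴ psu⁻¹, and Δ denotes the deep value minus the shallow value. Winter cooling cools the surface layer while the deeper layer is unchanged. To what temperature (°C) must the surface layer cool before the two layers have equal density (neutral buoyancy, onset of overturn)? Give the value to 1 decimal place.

8.8 °C

Neutral buoyancy requires Δρ = 0, i.e. −α(T_deep − T_surf′) + β(S_deep − S_surf) = 0.
T_surf′ = T_deep − (β/α)·ΔS = 10.3 − (7.6 × 10⁻⁴/1.4 × 10⁻⁴)·(+0.27) = 8.834 °C.
Cooling required: 15.6 − (8.834) = 6.766 °C.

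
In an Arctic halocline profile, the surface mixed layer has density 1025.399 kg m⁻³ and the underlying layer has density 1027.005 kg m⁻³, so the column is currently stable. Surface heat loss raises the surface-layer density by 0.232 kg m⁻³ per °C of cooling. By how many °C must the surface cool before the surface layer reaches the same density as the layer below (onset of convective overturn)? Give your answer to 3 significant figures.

Density deficit of the surface layer: 1027.005 − 1025.399 = 1.606 kg m⁻³.
Required change = 1.606 / 0.232 = 6.92 °C.

6.92 °C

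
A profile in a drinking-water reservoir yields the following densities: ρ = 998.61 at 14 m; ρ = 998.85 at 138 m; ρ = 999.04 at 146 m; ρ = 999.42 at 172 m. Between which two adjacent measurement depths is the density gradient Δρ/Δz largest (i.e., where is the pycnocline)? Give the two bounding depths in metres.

138–146 m

Compute the density gradient over each adjacent pair:
  14–138 m: Δρ/Δz = 0.24/124 = 1.9 × 10⁻³ kg m⁻⁴
  138–146 m: Δρ/Δz = 0.19/8 = 0.024 kg m⁻⁴
  146–172 m: Δρ/Δz = 0.38/26 = 0.015 kg m⁻⁴
The largest gradient is in the 138–146 m interval — the pycnocline.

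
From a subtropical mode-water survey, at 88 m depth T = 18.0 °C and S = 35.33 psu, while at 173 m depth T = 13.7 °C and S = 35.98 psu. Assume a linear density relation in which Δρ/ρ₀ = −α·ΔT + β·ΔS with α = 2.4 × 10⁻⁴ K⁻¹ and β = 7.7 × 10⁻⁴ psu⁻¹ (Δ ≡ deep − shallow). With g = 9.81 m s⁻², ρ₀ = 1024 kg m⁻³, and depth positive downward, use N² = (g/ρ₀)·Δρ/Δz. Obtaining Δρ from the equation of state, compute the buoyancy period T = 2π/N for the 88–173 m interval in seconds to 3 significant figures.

ΔT = -4.3 K, ΔS = +0.65 psu (deep − shallow).
Δρ/ρ₀ = −αΔT + βΔS = 1.032 × 10⁻³ + 5.005 × 10⁻⁴ = 1.5325 × 10⁻³, so Δρ ≈ 1.569 kg m⁻³.
N² = (g/ρ₀)·Δρ/Δz = g·(Δρ/ρ₀)/Δz = 9.81 × 1.5325 × 10⁻³ / 85 = 1.7687 × 10⁻⁴ s⁻².
N = √(1.7687 × 10⁻⁴) = 0.013299 rad s⁻¹ → T = 2π/N = 472.46 s ≈ 472 s.

472 s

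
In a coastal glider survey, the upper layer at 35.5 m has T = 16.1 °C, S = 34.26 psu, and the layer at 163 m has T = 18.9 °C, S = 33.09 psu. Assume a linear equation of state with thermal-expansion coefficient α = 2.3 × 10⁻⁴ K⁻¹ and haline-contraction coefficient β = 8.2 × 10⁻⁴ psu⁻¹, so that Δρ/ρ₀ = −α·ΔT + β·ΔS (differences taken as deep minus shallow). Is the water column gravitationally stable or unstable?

unstable

ΔT = 18.9 − 16.1 = +2.8 K and ΔS = 33.09 − 34.26 = -1.17 psu (deep − shallow).
−αΔT = -6.44 × 10⁻⁴; βΔS = -9.594 × 10⁻⁴; sum Δρ/ρ₀ = -1.6034 × 10⁻³.
Δρ/ρ₀ < 0, so Δρ < 0: deeper water is lighter → statically unstable; the column would overturn.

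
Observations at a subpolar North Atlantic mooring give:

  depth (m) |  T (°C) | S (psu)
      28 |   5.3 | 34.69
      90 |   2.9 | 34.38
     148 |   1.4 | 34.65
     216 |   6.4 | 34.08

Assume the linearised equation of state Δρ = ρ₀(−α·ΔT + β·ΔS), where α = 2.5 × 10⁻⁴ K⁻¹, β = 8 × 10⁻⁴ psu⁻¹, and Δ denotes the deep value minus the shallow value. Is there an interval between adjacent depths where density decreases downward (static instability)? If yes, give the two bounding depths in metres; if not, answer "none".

Evaluate Δρ/ρ₀ = −αΔT + βΔS across each adjacent pair:
  28–90 m: −αΔT+βΔS = −(2.5 × 10⁻⁴)(-2.4)+(8 × 10⁻⁴)(-0.31) = 3.5 × 10⁻⁴ → stable
  90–148 m: −αΔT+βΔS = −(2.5 × 10⁻⁴)(-1.5)+(8 × 10⁻⁴)(+0.27) = 5.9 × 10⁻⁴ → stable
  148–216 m: −αΔT+βΔS = −(2.5 × 10⁻⁴)(+5.0)+(8 × 10⁻⁴)(-0.57) = -1.7 × 10⁻³ → UNSTABLE
The 148–216 m interval has Δρ < 0: lighter water underlies denser water.

148–216 m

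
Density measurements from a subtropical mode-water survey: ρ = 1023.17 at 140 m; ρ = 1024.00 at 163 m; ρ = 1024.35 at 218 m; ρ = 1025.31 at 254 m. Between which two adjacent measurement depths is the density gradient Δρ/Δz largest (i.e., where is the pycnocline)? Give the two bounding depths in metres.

140–163 m

Compute the density gradient over each adjacent pair:
  140–163 m: Δρ/Δz = 0.83/23 = 0.036 kg m⁻⁴
  163–218 m: Δρ/Δz = 0.35/55 = 6.4 × 10⁻³ kg m⁻⁴
  218–254 m: Δρ/Δz = 0.96/36 = 0.027 kg m⁻⁴
The largest gradient is in the 140–163 m interval — the pycnocline.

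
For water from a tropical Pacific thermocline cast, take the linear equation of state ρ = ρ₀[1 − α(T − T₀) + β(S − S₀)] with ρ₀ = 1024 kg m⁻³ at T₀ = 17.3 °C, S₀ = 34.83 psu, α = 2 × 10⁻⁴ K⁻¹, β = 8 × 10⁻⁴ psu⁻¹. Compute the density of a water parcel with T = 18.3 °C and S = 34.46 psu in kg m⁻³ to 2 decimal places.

T − T₀ = +1.0 K, S − S₀ = -0.37 psu.
Bracket = 1 − α·(+1.0) + β·(-0.37) = 1 + (-4.96 × 10⁻⁴) = 0.9995040.
ρ = 1024 × 0.9995040 = 1023.49 kg m⁻³.

1023.49 kg m⁻³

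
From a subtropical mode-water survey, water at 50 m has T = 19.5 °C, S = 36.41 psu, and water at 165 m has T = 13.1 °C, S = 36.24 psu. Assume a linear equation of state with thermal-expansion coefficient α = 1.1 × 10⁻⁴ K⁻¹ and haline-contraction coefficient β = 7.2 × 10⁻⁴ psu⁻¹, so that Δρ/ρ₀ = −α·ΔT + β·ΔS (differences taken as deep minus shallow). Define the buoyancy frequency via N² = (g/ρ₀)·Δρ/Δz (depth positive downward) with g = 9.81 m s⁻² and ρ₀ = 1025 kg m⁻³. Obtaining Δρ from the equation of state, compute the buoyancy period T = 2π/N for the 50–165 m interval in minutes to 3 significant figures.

14.9 min

ΔT = -6.4 K, ΔS = -0.17 psu (deep − shallow).
Δρ/ρ₀ = −αΔT + βΔS = 7.04 × 10⁻⁴ − 1.224 × 10⁻⁴ = 5.816 × 10⁻⁴, so Δρ ≈ 0.5961 kg m⁻³.
N² = (g/ρ₀)·Δρ/Δz = g·(Δρ/ρ₀)/Δz = 9.81 × 5.816 × 10⁻⁴ / 115 = 4.9613 × 10⁻⁵ s⁻².
N = √(4.9613 × 10⁻⁵) = 7.0436 × 10⁻³ rad s⁻¹ → T = 2π/N = 892.04 s = 14.867 min ≈ 14.9 min.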